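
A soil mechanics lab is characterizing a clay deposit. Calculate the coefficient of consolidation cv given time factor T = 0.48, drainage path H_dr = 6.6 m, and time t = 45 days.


Result: 0.46464 m^2/day

Derivation:
Using cv = T * H_dr^2 / t
H_dr^2 = 6.6^2 = 43.56
cv = 0.48 * 43.56 / 45
cv = 0.46464 m^2/day


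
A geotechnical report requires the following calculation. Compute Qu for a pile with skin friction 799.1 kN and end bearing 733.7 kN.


Using Qu = Qf + Qb
Qu = 799.1 + 733.7
Qu = 1532.8 kN


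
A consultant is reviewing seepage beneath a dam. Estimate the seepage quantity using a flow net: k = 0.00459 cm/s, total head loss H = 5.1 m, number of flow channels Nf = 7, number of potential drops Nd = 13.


Result: 0.000126 m^3/s per m

Derivation:
Convert k to m/s for unit consistency with H:
k = 0.00459 cm/s = 0.00459 / 100 m/s = 4.59e-05 m/s
Using q = k * H * Nf / Nd
Nf / Nd = 7 / 13 = 0.5385
q = 4.59e-05 * 5.1 * 0.5385
q = 0.000126 m^3/s per m


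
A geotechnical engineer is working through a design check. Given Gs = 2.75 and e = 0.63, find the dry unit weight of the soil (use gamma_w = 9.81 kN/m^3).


Using gamma_d = Gs * gamma_w / (1 + e)
gamma_d = 2.75 * 9.81 / (1 + 0.63)
gamma_d = 2.75 * 9.81 / 1.63
gamma_d = 16.551 kN/m^3


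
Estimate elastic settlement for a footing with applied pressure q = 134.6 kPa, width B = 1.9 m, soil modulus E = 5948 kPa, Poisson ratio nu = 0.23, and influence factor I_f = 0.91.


Using Se = q * B * (1 - nu^2) * I_f / E
1 - nu^2 = 1 - 0.23^2 = 0.9471
Se = 134.6 * 1.9 * 0.9471 * 0.91 / 5948
Se = 0.037057 m
Convert to mm: Se = 0.037057 * 1000 = 37.057 mm


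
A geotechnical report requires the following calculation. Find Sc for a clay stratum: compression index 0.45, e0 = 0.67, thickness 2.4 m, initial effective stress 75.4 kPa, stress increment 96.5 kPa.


Using Sc = Cc * H / (1 + e0) * log10((sigma0 + delta_sigma) / sigma0)
Stress ratio = (75.4 + 96.5) / 75.4 = 2.27984
log10(2.27984) = 0.357905
Cc * H / (1 + e0) = 0.45 * 2.4 / (1 + 0.67) = 0.646707
Sc = 0.646707 * 0.357905
Sc = 0.2315 m


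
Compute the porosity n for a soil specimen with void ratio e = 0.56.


Result: 0.359

Derivation:
Using the relation n = e / (1 + e)
n = 0.56 / (1 + 0.56)
n = 0.56 / 1.56
n = 0.359


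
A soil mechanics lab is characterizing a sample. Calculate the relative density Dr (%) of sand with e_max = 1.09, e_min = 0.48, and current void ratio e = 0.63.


Using Dr = (e_max - e) / (e_max - e_min) * 100
e_max - e = 1.09 - 0.63 = 0.46
e_max - e_min = 1.09 - 0.48 = 0.61
Dr = 0.46 / 0.61 * 100
Dr = 75.41 %


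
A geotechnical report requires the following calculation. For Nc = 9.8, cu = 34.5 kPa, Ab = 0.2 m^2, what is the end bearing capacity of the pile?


Result: 67.62 kN

Derivation:
Using Qb = Nc * cu * Ab
Qb = 9.8 * 34.5 * 0.2
Qb = 67.62 kN


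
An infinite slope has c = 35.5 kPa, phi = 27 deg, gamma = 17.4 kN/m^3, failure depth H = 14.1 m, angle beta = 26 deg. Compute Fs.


Result: 1.412

Derivation:
Using Fs = c / (gamma*H*sin(beta)*cos(beta)) + tan(phi)/tan(beta)
Cohesion contribution = 35.5 / (17.4*14.1*sin(26)*cos(26))
Cohesion contribution = 0.367247
Friction contribution = tan(27)/tan(26) = 1.04468
Fs = 0.367247 + 1.04468
Fs = 1.412


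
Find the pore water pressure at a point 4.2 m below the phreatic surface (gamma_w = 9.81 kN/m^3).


Result: 41.2 kPa

Derivation:
Using u = gamma_w * h_w
u = 9.81 * 4.2
u = 41.2 kPa


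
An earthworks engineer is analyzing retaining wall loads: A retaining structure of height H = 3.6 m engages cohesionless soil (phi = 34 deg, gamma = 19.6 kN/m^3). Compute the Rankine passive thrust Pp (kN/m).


Compute passive earth pressure coefficient:
Kp = tan^2(45 + phi/2) = tan^2(62.0) = 3.537132
Compute passive force:
Pp = 0.5 * Kp * gamma * H^2
Pp = 0.5 * 3.537132 * 19.6 * 3.6^2
Pp = 449.24 kN/m


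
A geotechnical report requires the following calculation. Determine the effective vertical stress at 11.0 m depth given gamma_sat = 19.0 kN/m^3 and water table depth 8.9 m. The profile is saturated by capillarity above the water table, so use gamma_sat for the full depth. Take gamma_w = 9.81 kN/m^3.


Total stress = gamma_sat * depth
sigma = 19.0 * 11.0 = 209.0 kPa
Pore water pressure u = gamma_w * (depth - d_wt)
u = 9.81 * (11.0 - 8.9) = 20.601 kPa
Effective stress = sigma - u
sigma' = 209.0 - 20.601 = 188.4 kPa


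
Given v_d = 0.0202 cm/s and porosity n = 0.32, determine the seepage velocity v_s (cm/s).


Using v_s = v_d / n
v_s = 0.0202 / 0.32
v_s = 0.06313 cm/s


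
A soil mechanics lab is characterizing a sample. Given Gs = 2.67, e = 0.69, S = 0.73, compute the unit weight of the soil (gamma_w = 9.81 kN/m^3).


Result: 18.422 kN/m^3

Derivation:
Using gamma = gamma_w * (Gs + S*e) / (1 + e)
Numerator: Gs + S*e = 2.67 + 0.73*0.69 = 3.1737
Denominator: 1 + e = 1 + 0.69 = 1.69
gamma = 9.81 * 3.1737 / 1.69
gamma = 18.422 kN/m^3


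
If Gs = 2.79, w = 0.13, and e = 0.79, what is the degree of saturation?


Using S = Gs * w / e
S = 2.79 * 0.13 / 0.79
S = 0.4591


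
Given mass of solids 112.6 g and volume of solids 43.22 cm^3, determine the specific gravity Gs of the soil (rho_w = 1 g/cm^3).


Using Gs = m_s / (V_s * rho_w)
Since rho_w = 1 g/cm^3:
Gs = 112.6 / 43.22
Gs = 2.605


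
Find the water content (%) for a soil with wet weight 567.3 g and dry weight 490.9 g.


Result: 15.56 %

Derivation:
Using w = (m_wet - m_dry) / m_dry * 100
m_wet - m_dry = 567.3 - 490.9 = 76.4 g
w = 76.4 / 490.9 * 100
w = 15.56 %


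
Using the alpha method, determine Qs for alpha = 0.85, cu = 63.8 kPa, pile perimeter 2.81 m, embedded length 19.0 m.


Using Qs = alpha * cu * perimeter * L
Qs = 0.85 * 63.8 * 2.81 * 19.0
Qs = 2895.34 kN


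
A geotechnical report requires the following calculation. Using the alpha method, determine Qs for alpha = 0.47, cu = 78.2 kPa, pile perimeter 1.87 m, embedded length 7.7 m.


Using Qs = alpha * cu * perimeter * L
Qs = 0.47 * 78.2 * 1.87 * 7.7
Qs = 529.22 kN


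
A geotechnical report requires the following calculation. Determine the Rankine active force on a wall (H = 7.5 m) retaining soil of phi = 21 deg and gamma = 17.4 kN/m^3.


Compute active earth pressure coefficient:
Ka = tan^2(45 - phi/2) = tan^2(34.5) = 0.472355
Compute active force:
Pa = 0.5 * Ka * gamma * H^2
Pa = 0.5 * 0.472355 * 17.4 * 7.5^2
Pa = 231.16 kN/m


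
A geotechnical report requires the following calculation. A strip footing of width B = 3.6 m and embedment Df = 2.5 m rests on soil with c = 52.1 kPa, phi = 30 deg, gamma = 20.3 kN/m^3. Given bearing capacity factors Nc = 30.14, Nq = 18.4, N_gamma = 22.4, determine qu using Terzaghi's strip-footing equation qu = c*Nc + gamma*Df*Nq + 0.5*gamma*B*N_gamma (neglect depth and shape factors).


Compute qu = c*Nc + gamma*Df*Nq + 0.5*gamma*B*N_gamma
Term 1: 52.1 * 30.14 = 1570.294
Term 2: 20.3 * 2.5 * 18.4 = 933.8
Term 3: 0.5 * 20.3 * 3.6 * 22.4 = 818.496
qu = 1570.294 + 933.8 + 818.496
qu = 3322.59 kPa


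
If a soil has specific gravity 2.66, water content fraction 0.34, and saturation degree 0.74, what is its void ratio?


Using the relation e = Gs * w / S
e = 2.66 * 0.34 / 0.74
e = 1.2222


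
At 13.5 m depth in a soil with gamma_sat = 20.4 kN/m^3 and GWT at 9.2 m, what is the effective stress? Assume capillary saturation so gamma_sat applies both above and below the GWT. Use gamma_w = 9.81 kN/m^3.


Result: 233.22 kPa

Derivation:
Total stress = gamma_sat * depth
sigma = 20.4 * 13.5 = 275.4 kPa
Pore water pressure u = gamma_w * (depth - d_wt)
u = 9.81 * (13.5 - 9.2) = 42.183 kPa
Effective stress = sigma - u
sigma' = 275.4 - 42.183 = 233.22 kPa


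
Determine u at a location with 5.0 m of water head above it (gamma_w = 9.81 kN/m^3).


Using u = gamma_w * h_w
u = 9.81 * 5.0
u = 49.05 kPa


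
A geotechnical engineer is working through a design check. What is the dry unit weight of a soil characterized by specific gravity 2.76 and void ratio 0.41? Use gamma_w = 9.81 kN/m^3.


Result: 19.203 kN/m^3

Derivation:
Using gamma_d = Gs * gamma_w / (1 + e)
gamma_d = 2.76 * 9.81 / (1 + 0.41)
gamma_d = 2.76 * 9.81 / 1.41
gamma_d = 19.203 kN/m^3


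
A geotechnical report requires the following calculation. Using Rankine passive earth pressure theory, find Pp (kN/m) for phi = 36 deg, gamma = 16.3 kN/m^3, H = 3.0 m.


Result: 282.53 kN/m

Derivation:
Compute passive earth pressure coefficient:
Kp = tan^2(45 + phi/2) = tan^2(63.0) = 3.85184
Compute passive force:
Pp = 0.5 * Kp * gamma * H^2
Pp = 0.5 * 3.85184 * 16.3 * 3.0^2
Pp = 282.53 kN/m


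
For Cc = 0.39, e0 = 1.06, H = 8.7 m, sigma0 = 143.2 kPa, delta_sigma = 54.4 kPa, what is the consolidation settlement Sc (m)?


Result: 0.2303 m

Derivation:
Using Sc = Cc * H / (1 + e0) * log10((sigma0 + delta_sigma) / sigma0)
Stress ratio = (143.2 + 54.4) / 143.2 = 1.37989
log10(1.37989) = 0.139844
Cc * H / (1 + e0) = 0.39 * 8.7 / (1 + 1.06) = 1.64709
Sc = 1.64709 * 0.139844
Sc = 0.2303 m


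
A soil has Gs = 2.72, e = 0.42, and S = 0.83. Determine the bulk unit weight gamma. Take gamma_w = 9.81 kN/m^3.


Using gamma = gamma_w * (Gs + S*e) / (1 + e)
Numerator: Gs + S*e = 2.72 + 0.83*0.42 = 3.0686
Denominator: 1 + e = 1 + 0.42 = 1.42
gamma = 9.81 * 3.0686 / 1.42
gamma = 21.199 kN/m^3


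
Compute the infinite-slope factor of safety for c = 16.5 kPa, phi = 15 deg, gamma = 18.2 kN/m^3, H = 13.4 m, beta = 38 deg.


Using Fs = c / (gamma*H*sin(beta)*cos(beta)) + tan(phi)/tan(beta)
Cohesion contribution = 16.5 / (18.2*13.4*sin(38)*cos(38))
Cohesion contribution = 0.139455
Friction contribution = tan(15)/tan(38) = 0.342959
Fs = 0.139455 + 0.342959
Fs = 0.482


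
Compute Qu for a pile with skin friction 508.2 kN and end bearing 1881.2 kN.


Using Qu = Qf + Qb
Qu = 508.2 + 1881.2
Qu = 2389.4 kN


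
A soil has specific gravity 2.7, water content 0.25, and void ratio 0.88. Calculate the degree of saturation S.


Result: 0.767

Derivation:
Using S = Gs * w / e
S = 2.7 * 0.25 / 0.88
S = 0.767


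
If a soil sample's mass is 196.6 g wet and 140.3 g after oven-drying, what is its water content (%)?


Result: 40.13 %

Derivation:
Using w = (m_wet - m_dry) / m_dry * 100
m_wet - m_dry = 196.6 - 140.3 = 56.3 g
w = 56.3 / 140.3 * 100
w = 40.13 %


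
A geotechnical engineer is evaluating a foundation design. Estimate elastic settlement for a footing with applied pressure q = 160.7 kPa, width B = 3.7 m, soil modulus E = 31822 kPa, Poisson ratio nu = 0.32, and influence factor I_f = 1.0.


Using Se = q * B * (1 - nu^2) * I_f / E
1 - nu^2 = 1 - 0.32^2 = 0.8976
Se = 160.7 * 3.7 * 0.8976 * 1.0 / 31822
Se = 0.016772 m
Convert to mm: Se = 0.016772 * 1000 = 16.772 mm


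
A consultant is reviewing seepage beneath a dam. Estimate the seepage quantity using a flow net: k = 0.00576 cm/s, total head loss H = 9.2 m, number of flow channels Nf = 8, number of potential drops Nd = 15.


Convert k to m/s for unit consistency with H:
k = 0.00576 cm/s = 0.00576 / 100 m/s = 5.76e-05 m/s
Using q = k * H * Nf / Nd
Nf / Nd = 8 / 15 = 0.5333
q = 5.76e-05 * 9.2 * 0.5333
q = 0.0002826 m^3/s per m


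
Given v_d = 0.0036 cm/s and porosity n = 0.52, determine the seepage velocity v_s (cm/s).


Result: 0.00692 cm/s

Derivation:
Using v_s = v_d / n
v_s = 0.0036 / 0.52
v_s = 0.00692 cm/s


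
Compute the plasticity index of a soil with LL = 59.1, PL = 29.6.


Using PI = LL - PL
PI = 59.1 - 29.6
PI = 29.5


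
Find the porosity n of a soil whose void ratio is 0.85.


Using the relation n = e / (1 + e)
n = 0.85 / (1 + 0.85)
n = 0.85 / 1.85
n = 0.4595


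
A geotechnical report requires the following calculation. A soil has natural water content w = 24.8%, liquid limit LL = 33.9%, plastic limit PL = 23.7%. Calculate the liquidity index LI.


Result: 0.108

Derivation:
First compute the plasticity index:
PI = LL - PL = 33.9 - 23.7 = 10.2
Then compute the liquidity index:
LI = (w - PL) / PI
LI = (24.8 - 23.7) / 10.2
LI = 0.108


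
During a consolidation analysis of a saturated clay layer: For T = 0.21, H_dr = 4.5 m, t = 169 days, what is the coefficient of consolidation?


Using cv = T * H_dr^2 / t
H_dr^2 = 4.5^2 = 20.25
cv = 0.21 * 20.25 / 169
cv = 0.02516 m^2/day


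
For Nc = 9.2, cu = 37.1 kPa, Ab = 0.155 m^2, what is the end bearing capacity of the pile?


Using Qb = Nc * cu * Ab
Qb = 9.2 * 37.1 * 0.155
Qb = 52.9 kN


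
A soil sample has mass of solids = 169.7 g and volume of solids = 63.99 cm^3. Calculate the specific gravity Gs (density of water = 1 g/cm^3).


Result: 2.652

Derivation:
Using Gs = m_s / (V_s * rho_w)
Since rho_w = 1 g/cm^3:
Gs = 169.7 / 63.99
Gs = 2.652


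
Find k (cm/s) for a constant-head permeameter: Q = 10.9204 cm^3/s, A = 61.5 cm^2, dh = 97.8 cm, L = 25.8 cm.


Compute hydraulic gradient:
i = dh / L = 97.8 / 25.8 = 3.7907
Then apply Darcy's law:
k = Q / (A * i)
k = 10.9204 / (61.5 * 3.7907)
k = 10.9204 / 233.128
k = 0.046843 cm/s


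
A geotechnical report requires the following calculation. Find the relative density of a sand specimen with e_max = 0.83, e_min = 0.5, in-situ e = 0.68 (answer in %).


Using Dr = (e_max - e) / (e_max - e_min) * 100
e_max - e = 0.83 - 0.68 = 0.15
e_max - e_min = 0.83 - 0.5 = 0.33
Dr = 0.15 / 0.33 * 100
Dr = 45.45 %


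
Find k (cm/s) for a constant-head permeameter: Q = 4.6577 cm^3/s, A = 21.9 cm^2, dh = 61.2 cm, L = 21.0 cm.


Compute hydraulic gradient:
i = dh / L = 61.2 / 21.0 = 2.91429
Then apply Darcy's law:
k = Q / (A * i)
k = 4.6577 / (21.9 * 2.91429)
k = 4.6577 / 63.8229
k = 0.072979 cm/s


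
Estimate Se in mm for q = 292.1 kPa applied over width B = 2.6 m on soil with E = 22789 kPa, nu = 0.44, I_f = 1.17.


Result: 31.442 mm

Derivation:
Using Se = q * B * (1 - nu^2) * I_f / E
1 - nu^2 = 1 - 0.44^2 = 0.8064
Se = 292.1 * 2.6 * 0.8064 * 1.17 / 22789
Se = 0.031442 m
Convert to mm: Se = 0.031442 * 1000 = 31.442 mm


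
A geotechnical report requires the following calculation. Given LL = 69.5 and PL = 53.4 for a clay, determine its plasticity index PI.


Result: 16.1

Derivation:
Using PI = LL - PL
PI = 69.5 - 53.4
PI = 16.1


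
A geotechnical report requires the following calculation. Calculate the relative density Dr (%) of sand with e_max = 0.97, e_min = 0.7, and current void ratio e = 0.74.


Using Dr = (e_max - e) / (e_max - e_min) * 100
e_max - e = 0.97 - 0.74 = 0.23
e_max - e_min = 0.97 - 0.7 = 0.27
Dr = 0.23 / 0.27 * 100
Dr = 85.19 %


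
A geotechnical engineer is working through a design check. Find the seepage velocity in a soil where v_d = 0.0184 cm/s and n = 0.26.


Using v_s = v_d / n
v_s = 0.0184 / 0.26
v_s = 0.07077 cm/s


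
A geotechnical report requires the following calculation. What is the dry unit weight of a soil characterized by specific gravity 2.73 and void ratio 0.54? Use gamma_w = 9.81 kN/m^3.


Result: 17.39 kN/m^3

Derivation:
Using gamma_d = Gs * gamma_w / (1 + e)
gamma_d = 2.73 * 9.81 / (1 + 0.54)
gamma_d = 2.73 * 9.81 / 1.54
gamma_d = 17.39 kN/m^3


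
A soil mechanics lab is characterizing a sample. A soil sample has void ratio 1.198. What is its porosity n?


Using the relation n = e / (1 + e)
n = 1.198 / (1 + 1.198)
n = 1.198 / 2.198
n = 0.545


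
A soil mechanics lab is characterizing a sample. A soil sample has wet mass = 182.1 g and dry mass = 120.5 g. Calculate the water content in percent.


Result: 51.12 %

Derivation:
Using w = (m_wet - m_dry) / m_dry * 100
m_wet - m_dry = 182.1 - 120.5 = 61.6 g
w = 61.6 / 120.5 * 100
w = 51.12 %


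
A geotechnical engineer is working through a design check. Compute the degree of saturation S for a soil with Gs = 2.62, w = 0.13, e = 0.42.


Using S = Gs * w / e
S = 2.62 * 0.13 / 0.42
S = 0.811


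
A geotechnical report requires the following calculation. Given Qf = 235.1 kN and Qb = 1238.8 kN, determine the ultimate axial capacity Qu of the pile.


Using Qu = Qf + Qb
Qu = 235.1 + 1238.8
Qu = 1473.9 kN


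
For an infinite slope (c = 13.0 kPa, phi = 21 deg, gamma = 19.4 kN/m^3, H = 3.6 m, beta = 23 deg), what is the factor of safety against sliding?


Using Fs = c / (gamma*H*sin(beta)*cos(beta)) + tan(phi)/tan(beta)
Cohesion contribution = 13.0 / (19.4*3.6*sin(23)*cos(23))
Cohesion contribution = 0.517529
Friction contribution = tan(21)/tan(23) = 0.904327
Fs = 0.517529 + 0.904327
Fs = 1.422


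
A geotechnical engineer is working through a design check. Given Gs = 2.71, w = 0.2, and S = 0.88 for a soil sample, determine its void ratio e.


Result: 0.6159

Derivation:
Using the relation e = Gs * w / S
e = 2.71 * 0.2 / 0.88
e = 0.6159


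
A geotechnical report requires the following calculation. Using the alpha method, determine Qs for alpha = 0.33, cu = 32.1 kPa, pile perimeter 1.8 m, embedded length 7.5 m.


Result: 143.01 kN

Derivation:
Using Qs = alpha * cu * perimeter * L
Qs = 0.33 * 32.1 * 1.8 * 7.5
Qs = 143.01 kN


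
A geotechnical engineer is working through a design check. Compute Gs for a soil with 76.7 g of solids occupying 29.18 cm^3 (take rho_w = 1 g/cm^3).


Result: 2.629

Derivation:
Using Gs = m_s / (V_s * rho_w)
Since rho_w = 1 g/cm^3:
Gs = 76.7 / 29.18
Gs = 2.629


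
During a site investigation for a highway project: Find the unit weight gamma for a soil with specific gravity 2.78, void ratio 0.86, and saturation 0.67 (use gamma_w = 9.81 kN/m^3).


Using gamma = gamma_w * (Gs + S*e) / (1 + e)
Numerator: Gs + S*e = 2.78 + 0.67*0.86 = 3.3562
Denominator: 1 + e = 1 + 0.86 = 1.86
gamma = 9.81 * 3.3562 / 1.86
gamma = 17.701 kN/m^3


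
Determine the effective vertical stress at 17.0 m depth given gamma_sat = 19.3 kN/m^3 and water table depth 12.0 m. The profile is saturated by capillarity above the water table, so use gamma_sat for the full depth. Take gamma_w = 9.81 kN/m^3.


Result: 279.05 kPa

Derivation:
Total stress = gamma_sat * depth
sigma = 19.3 * 17.0 = 328.1 kPa
Pore water pressure u = gamma_w * (depth - d_wt)
u = 9.81 * (17.0 - 12.0) = 49.05 kPa
Effective stress = sigma - u
sigma' = 328.1 - 49.05 = 279.05 kPa


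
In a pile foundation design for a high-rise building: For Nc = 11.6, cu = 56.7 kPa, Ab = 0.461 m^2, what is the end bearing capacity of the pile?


Result: 303.21 kN

Derivation:
Using Qb = Nc * cu * Ab
Qb = 11.6 * 56.7 * 0.461
Qb = 303.21 kN


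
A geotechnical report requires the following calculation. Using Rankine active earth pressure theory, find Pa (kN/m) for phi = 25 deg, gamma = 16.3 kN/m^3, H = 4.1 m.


Result: 55.6 kN/m

Derivation:
Compute active earth pressure coefficient:
Ka = tan^2(45 - phi/2) = tan^2(32.5) = 0.405859
Compute active force:
Pa = 0.5 * Ka * gamma * H^2
Pa = 0.5 * 0.405859 * 16.3 * 4.1^2
Pa = 55.6 kN/m


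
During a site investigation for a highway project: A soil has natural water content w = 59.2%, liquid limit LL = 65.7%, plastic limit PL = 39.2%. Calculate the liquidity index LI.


First compute the plasticity index:
PI = LL - PL = 65.7 - 39.2 = 26.5
Then compute the liquidity index:
LI = (w - PL) / PI
LI = (59.2 - 39.2) / 26.5
LI = 0.755


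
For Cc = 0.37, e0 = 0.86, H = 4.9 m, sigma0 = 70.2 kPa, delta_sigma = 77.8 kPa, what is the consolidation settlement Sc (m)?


Result: 0.3157 m

Derivation:
Using Sc = Cc * H / (1 + e0) * log10((sigma0 + delta_sigma) / sigma0)
Stress ratio = (70.2 + 77.8) / 70.2 = 2.10826
log10(2.10826) = 0.323925
Cc * H / (1 + e0) = 0.37 * 4.9 / (1 + 0.86) = 0.974731
Sc = 0.974731 * 0.323925
Sc = 0.3157 m


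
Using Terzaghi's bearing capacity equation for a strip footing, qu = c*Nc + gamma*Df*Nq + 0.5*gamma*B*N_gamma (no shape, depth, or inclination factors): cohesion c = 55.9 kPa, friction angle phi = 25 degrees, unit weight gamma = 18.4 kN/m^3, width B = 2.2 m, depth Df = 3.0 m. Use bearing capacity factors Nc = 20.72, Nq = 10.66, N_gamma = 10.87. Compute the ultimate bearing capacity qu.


Compute qu = c*Nc + gamma*Df*Nq + 0.5*gamma*B*N_gamma
Term 1: 55.9 * 20.72 = 1158.248
Term 2: 18.4 * 3.0 * 10.66 = 588.432
Term 3: 0.5 * 18.4 * 2.2 * 10.87 = 220.0088
qu = 1158.248 + 588.432 + 220.0088
qu = 1966.69 kPa


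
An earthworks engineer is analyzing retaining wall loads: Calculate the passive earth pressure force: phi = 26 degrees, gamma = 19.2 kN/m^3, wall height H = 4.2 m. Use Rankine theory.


Compute passive earth pressure coefficient:
Kp = tan^2(45 + phi/2) = tan^2(58.0) = 2.561071
Compute passive force:
Pp = 0.5 * Kp * gamma * H^2
Pp = 0.5 * 2.561071 * 19.2 * 4.2^2
Pp = 433.7 kN/m


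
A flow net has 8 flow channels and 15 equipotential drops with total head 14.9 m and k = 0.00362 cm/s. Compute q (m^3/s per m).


Convert k to m/s for unit consistency with H:
k = 0.00362 cm/s = 0.00362 / 100 m/s = 3.62e-05 m/s
Using q = k * H * Nf / Nd
Nf / Nd = 8 / 15 = 0.5333
q = 3.62e-05 * 14.9 * 0.5333
q = 0.0002877 m^3/s per m


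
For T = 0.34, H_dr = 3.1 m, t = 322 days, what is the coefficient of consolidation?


Using cv = T * H_dr^2 / t
H_dr^2 = 3.1^2 = 9.61
cv = 0.34 * 9.61 / 322
cv = 0.01015 m^2/day


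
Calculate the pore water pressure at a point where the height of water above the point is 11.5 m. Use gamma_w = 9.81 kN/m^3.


Using u = gamma_w * h_w
u = 9.81 * 11.5
u = 112.82 kPa


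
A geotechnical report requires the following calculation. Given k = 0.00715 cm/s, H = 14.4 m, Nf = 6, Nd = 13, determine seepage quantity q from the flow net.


Convert k to m/s for unit consistency with H:
k = 0.00715 cm/s = 0.00715 / 100 m/s = 7.15e-05 m/s
Using q = k * H * Nf / Nd
Nf / Nd = 6 / 13 = 0.4615
q = 7.15e-05 * 14.4 * 0.4615
q = 0.0004752 m^3/s per m


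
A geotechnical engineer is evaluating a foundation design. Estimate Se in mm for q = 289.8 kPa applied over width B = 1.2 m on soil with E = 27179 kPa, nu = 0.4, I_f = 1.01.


Using Se = q * B * (1 - nu^2) * I_f / E
1 - nu^2 = 1 - 0.4^2 = 0.84
Se = 289.8 * 1.2 * 0.84 * 1.01 / 27179
Se = 0.010855 m
Convert to mm: Se = 0.010855 * 1000 = 10.855 mm


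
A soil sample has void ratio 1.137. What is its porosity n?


Using the relation n = e / (1 + e)
n = 1.137 / (1 + 1.137)
n = 1.137 / 2.137
n = 0.5321


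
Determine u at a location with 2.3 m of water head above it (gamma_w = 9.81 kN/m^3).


Using u = gamma_w * h_w
u = 9.81 * 2.3
u = 22.56 kPa


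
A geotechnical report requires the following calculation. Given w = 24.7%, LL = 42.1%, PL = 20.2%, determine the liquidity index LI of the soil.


First compute the plasticity index:
PI = LL - PL = 42.1 - 20.2 = 21.9
Then compute the liquidity index:
LI = (w - PL) / PI
LI = (24.7 - 20.2) / 21.9
LI = 0.205


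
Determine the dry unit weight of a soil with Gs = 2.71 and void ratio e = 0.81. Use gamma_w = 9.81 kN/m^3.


Using gamma_d = Gs * gamma_w / (1 + e)
gamma_d = 2.71 * 9.81 / (1 + 0.81)
gamma_d = 2.71 * 9.81 / 1.81
gamma_d = 14.688 kN/m^3


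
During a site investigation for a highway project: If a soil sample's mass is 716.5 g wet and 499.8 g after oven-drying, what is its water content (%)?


Using w = (m_wet - m_dry) / m_dry * 100
m_wet - m_dry = 716.5 - 499.8 = 216.7 g
w = 216.7 / 499.8 * 100
w = 43.36 %


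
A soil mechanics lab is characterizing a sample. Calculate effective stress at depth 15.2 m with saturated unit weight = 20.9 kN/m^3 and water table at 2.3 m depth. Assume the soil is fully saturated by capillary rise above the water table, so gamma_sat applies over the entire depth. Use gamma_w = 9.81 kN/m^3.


Total stress = gamma_sat * depth
sigma = 20.9 * 15.2 = 317.68 kPa
Pore water pressure u = gamma_w * (depth - d_wt)
u = 9.81 * (15.2 - 2.3) = 126.549 kPa
Effective stress = sigma - u
sigma' = 317.68 - 126.549 = 191.13 kPa


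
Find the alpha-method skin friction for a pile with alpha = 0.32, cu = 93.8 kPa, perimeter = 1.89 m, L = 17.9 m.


Using Qs = alpha * cu * perimeter * L
Qs = 0.32 * 93.8 * 1.89 * 17.9
Qs = 1015.47 kN


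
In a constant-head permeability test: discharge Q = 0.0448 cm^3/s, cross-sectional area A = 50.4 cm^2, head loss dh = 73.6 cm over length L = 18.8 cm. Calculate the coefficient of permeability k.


Compute hydraulic gradient:
i = dh / L = 73.6 / 18.8 = 3.91489
Then apply Darcy's law:
k = Q / (A * i)
k = 0.0448 / (50.4 * 3.91489)
k = 0.0448 / 197.311
k = 0.000227 cm/s


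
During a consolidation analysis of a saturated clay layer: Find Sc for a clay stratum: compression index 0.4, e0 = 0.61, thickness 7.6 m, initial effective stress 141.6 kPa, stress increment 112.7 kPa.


Using Sc = Cc * H / (1 + e0) * log10((sigma0 + delta_sigma) / sigma0)
Stress ratio = (141.6 + 112.7) / 141.6 = 1.7959
log10(1.7959) = 0.254283
Cc * H / (1 + e0) = 0.4 * 7.6 / (1 + 0.61) = 1.8882
Sc = 1.8882 * 0.254283
Sc = 0.4801 m


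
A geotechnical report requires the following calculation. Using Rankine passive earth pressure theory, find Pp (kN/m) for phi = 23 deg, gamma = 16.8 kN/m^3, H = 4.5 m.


Result: 388.27 kN/m

Derivation:
Compute passive earth pressure coefficient:
Kp = tan^2(45 + phi/2) = tan^2(56.5) = 2.282623
Compute passive force:
Pp = 0.5 * Kp * gamma * H^2
Pp = 0.5 * 2.282623 * 16.8 * 4.5^2
Pp = 388.27 kN/m


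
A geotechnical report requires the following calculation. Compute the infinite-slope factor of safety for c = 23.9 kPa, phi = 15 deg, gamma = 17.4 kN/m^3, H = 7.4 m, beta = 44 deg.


Using Fs = c / (gamma*H*sin(beta)*cos(beta)) + tan(phi)/tan(beta)
Cohesion contribution = 23.9 / (17.4*7.4*sin(44)*cos(44))
Cohesion contribution = 0.37146
Friction contribution = tan(15)/tan(44) = 0.27747
Fs = 0.37146 + 0.27747
Fs = 0.649


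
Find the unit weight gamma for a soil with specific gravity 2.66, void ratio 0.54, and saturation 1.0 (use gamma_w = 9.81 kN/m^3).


Using gamma = gamma_w * (Gs + S*e) / (1 + e)
Numerator: Gs + S*e = 2.66 + 1.0*0.54 = 3.2
Denominator: 1 + e = 1 + 0.54 = 1.54
gamma = 9.81 * 3.2 / 1.54
gamma = 20.384 kN/m^3


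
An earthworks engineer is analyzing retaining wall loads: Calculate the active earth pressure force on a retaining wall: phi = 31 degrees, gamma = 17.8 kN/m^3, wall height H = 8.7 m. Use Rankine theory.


Result: 215.63 kN/m

Derivation:
Compute active earth pressure coefficient:
Ka = tan^2(45 - phi/2) = tan^2(29.5) = 0.320099
Compute active force:
Pa = 0.5 * Ka * gamma * H^2
Pa = 0.5 * 0.320099 * 17.8 * 8.7^2
Pa = 215.63 kN/m


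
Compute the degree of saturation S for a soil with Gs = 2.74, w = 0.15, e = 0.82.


Result: 0.5012

Derivation:
Using S = Gs * w / e
S = 2.74 * 0.15 / 0.82
S = 0.5012


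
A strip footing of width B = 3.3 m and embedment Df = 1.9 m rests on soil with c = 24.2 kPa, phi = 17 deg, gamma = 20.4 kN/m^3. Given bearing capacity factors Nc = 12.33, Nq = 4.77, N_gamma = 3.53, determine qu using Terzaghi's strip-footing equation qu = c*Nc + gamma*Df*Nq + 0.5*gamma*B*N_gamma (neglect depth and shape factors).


Compute qu = c*Nc + gamma*Df*Nq + 0.5*gamma*B*N_gamma
Term 1: 24.2 * 12.33 = 298.386
Term 2: 20.4 * 1.9 * 4.77 = 184.8852
Term 3: 0.5 * 20.4 * 3.3 * 3.53 = 118.8198
qu = 298.386 + 184.8852 + 118.8198
qu = 602.09 kPa


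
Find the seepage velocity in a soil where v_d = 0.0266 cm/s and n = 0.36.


Result: 0.07389 cm/s

Derivation:
Using v_s = v_d / n
v_s = 0.0266 / 0.36
v_s = 0.07389 cm/s


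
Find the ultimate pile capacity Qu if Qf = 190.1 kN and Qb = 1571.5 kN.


Using Qu = Qf + Qb
Qu = 190.1 + 1571.5
Qu = 1761.6 kN


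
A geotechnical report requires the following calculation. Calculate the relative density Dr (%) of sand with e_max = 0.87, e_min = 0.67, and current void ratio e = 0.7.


Result: 85.0 %

Derivation:
Using Dr = (e_max - e) / (e_max - e_min) * 100
e_max - e = 0.87 - 0.7 = 0.17
e_max - e_min = 0.87 - 0.67 = 0.2
Dr = 0.17 / 0.2 * 100
Dr = 85.0 %


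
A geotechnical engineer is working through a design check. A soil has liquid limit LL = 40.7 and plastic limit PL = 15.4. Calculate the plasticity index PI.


Using PI = LL - PL
PI = 40.7 - 15.4
PI = 25.3


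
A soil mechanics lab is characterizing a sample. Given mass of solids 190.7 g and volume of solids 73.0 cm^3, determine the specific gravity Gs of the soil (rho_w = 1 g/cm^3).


Using Gs = m_s / (V_s * rho_w)
Since rho_w = 1 g/cm^3:
Gs = 190.7 / 73.0
Gs = 2.612


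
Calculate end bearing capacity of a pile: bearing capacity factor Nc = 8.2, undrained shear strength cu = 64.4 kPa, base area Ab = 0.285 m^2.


Using Qb = Nc * cu * Ab
Qb = 8.2 * 64.4 * 0.285
Qb = 150.5 kN


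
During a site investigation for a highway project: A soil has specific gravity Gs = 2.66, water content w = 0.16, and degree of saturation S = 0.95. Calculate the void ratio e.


Using the relation e = Gs * w / S
e = 2.66 * 0.16 / 0.95
e = 0.448


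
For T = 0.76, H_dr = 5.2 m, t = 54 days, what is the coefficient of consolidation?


Using cv = T * H_dr^2 / t
H_dr^2 = 5.2^2 = 27.04
cv = 0.76 * 27.04 / 54
cv = 0.38056 m^2/day


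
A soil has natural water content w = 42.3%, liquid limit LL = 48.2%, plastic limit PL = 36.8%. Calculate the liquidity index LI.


Result: 0.482

Derivation:
First compute the plasticity index:
PI = LL - PL = 48.2 - 36.8 = 11.4
Then compute the liquidity index:
LI = (w - PL) / PI
LI = (42.3 - 36.8) / 11.4
LI = 0.482


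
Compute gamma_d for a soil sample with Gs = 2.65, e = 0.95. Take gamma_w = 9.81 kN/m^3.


Result: 13.332 kN/m^3

Derivation:
Using gamma_d = Gs * gamma_w / (1 + e)
gamma_d = 2.65 * 9.81 / (1 + 0.95)
gamma_d = 2.65 * 9.81 / 1.95
gamma_d = 13.332 kN/m^3


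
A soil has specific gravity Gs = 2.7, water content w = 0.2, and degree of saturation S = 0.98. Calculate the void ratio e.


Result: 0.551

Derivation:
Using the relation e = Gs * w / S
e = 2.7 * 0.2 / 0.98
e = 0.551


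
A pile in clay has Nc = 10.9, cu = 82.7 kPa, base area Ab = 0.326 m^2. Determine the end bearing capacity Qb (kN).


Using Qb = Nc * cu * Ab
Qb = 10.9 * 82.7 * 0.326
Qb = 293.87 kN


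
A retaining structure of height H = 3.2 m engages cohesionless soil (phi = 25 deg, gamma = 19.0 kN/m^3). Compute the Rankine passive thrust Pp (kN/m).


Result: 239.69 kN/m

Derivation:
Compute passive earth pressure coefficient:
Kp = tan^2(45 + phi/2) = tan^2(57.5) = 2.463913
Compute passive force:
Pp = 0.5 * Kp * gamma * H^2
Pp = 0.5 * 2.463913 * 19.0 * 3.2^2
Pp = 239.69 kN/m


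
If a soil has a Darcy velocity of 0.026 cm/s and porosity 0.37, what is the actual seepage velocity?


Result: 0.07027 cm/s

Derivation:
Using v_s = v_d / n
v_s = 0.026 / 0.37
v_s = 0.07027 cm/s


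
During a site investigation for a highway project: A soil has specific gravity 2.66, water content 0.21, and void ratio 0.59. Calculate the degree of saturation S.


Using S = Gs * w / e
S = 2.66 * 0.21 / 0.59
S = 0.9468


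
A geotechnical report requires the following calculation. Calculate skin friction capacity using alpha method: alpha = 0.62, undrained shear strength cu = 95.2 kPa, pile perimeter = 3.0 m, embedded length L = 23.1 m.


Result: 4090.36 kN

Derivation:
Using Qs = alpha * cu * perimeter * L
Qs = 0.62 * 95.2 * 3.0 * 23.1
Qs = 4090.36 kN


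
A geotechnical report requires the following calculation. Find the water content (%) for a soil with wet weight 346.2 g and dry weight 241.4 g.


Result: 43.41 %

Derivation:
Using w = (m_wet - m_dry) / m_dry * 100
m_wet - m_dry = 346.2 - 241.4 = 104.8 g
w = 104.8 / 241.4 * 100
w = 43.41 %


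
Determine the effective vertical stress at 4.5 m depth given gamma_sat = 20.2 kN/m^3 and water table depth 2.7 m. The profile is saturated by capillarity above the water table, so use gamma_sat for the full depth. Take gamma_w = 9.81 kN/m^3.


Result: 73.24 kPa

Derivation:
Total stress = gamma_sat * depth
sigma = 20.2 * 4.5 = 90.9 kPa
Pore water pressure u = gamma_w * (depth - d_wt)
u = 9.81 * (4.5 - 2.7) = 17.658 kPa
Effective stress = sigma - u
sigma' = 90.9 - 17.658 = 73.24 kPa


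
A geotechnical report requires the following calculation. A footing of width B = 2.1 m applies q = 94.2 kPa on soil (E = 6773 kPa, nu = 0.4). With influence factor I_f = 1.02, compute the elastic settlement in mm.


Using Se = q * B * (1 - nu^2) * I_f / E
1 - nu^2 = 1 - 0.4^2 = 0.84
Se = 94.2 * 2.1 * 0.84 * 1.02 / 6773
Se = 0.025025 m
Convert to mm: Se = 0.025025 * 1000 = 25.025 mm


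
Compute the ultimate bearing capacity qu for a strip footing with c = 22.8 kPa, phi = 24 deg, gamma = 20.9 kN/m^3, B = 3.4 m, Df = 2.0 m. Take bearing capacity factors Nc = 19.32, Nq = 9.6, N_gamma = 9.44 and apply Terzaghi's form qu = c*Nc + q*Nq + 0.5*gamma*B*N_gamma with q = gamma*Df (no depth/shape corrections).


Result: 1177.18 kPa

Derivation:
Compute qu = c*Nc + gamma*Df*Nq + 0.5*gamma*B*N_gamma
Term 1: 22.8 * 19.32 = 440.496
Term 2: 20.9 * 2.0 * 9.6 = 401.28
Term 3: 0.5 * 20.9 * 3.4 * 9.44 = 335.4032
qu = 440.496 + 401.28 + 335.4032
qu = 1177.18 kPa


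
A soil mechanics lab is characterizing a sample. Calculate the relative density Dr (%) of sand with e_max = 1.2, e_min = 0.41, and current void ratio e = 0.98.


Using Dr = (e_max - e) / (e_max - e_min) * 100
e_max - e = 1.2 - 0.98 = 0.22
e_max - e_min = 1.2 - 0.41 = 0.79
Dr = 0.22 / 0.79 * 100
Dr = 27.85 %


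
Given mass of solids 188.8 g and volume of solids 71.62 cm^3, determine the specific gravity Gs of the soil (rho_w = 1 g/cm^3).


Using Gs = m_s / (V_s * rho_w)
Since rho_w = 1 g/cm^3:
Gs = 188.8 / 71.62
Gs = 2.636


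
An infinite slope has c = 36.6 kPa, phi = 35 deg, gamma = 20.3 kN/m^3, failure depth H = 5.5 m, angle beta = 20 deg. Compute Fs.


Using Fs = c / (gamma*H*sin(beta)*cos(beta)) + tan(phi)/tan(beta)
Cohesion contribution = 36.6 / (20.3*5.5*sin(20)*cos(20))
Cohesion contribution = 1.01996
Friction contribution = tan(35)/tan(20) = 1.9238
Fs = 1.01996 + 1.9238
Fs = 2.944


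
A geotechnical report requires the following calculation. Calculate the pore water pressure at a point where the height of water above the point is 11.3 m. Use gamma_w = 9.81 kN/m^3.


Using u = gamma_w * h_w
u = 9.81 * 11.3
u = 110.85 kPa


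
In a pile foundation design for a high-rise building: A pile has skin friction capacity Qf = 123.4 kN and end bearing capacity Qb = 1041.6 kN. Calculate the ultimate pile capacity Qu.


Result: 1165.0 kN

Derivation:
Using Qu = Qf + Qb
Qu = 123.4 + 1041.6
Qu = 1165.0 kN


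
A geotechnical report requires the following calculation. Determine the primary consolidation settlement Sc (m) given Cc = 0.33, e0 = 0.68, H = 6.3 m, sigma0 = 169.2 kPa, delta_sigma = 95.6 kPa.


Using Sc = Cc * H / (1 + e0) * log10((sigma0 + delta_sigma) / sigma0)
Stress ratio = (169.2 + 95.6) / 169.2 = 1.56501
log10(1.56501) = 0.194518
Cc * H / (1 + e0) = 0.33 * 6.3 / (1 + 0.68) = 1.2375
Sc = 1.2375 * 0.194518
Sc = 0.2407 m


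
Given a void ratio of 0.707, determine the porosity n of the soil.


Using the relation n = e / (1 + e)
n = 0.707 / (1 + 0.707)
n = 0.707 / 1.707
n = 0.4142


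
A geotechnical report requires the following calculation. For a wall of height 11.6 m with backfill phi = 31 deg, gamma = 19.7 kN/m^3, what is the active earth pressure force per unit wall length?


Compute active earth pressure coefficient:
Ka = tan^2(45 - phi/2) = tan^2(29.5) = 0.320099
Compute active force:
Pa = 0.5 * Ka * gamma * H^2
Pa = 0.5 * 0.320099 * 19.7 * 11.6^2
Pa = 424.26 kN/m


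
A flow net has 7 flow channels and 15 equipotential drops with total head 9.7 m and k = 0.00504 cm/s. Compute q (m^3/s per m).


Convert k to m/s for unit consistency with H:
k = 0.00504 cm/s = 0.00504 / 100 m/s = 5.04e-05 m/s
Using q = k * H * Nf / Nd
Nf / Nd = 7 / 15 = 0.4667
q = 5.04e-05 * 9.7 * 0.4667
q = 0.0002281 m^3/s per m


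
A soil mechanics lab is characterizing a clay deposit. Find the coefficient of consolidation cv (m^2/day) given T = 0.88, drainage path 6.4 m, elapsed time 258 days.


Using cv = T * H_dr^2 / t
H_dr^2 = 6.4^2 = 40.96
cv = 0.88 * 40.96 / 258
cv = 0.13971 m^2/day


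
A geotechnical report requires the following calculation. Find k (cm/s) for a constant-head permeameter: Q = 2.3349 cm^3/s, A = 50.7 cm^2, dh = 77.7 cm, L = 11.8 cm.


Result: 0.006994 cm/s

Derivation:
Compute hydraulic gradient:
i = dh / L = 77.7 / 11.8 = 6.58475
Then apply Darcy's law:
k = Q / (A * i)
k = 2.3349 / (50.7 * 6.58475)
k = 2.3349 / 333.847
k = 0.006994 cm/s


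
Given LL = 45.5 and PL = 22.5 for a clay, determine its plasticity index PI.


Result: 23.0

Derivation:
Using PI = LL - PL
PI = 45.5 - 22.5
PI = 23.0


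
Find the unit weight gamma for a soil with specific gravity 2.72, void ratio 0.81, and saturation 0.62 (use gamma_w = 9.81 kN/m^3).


Using gamma = gamma_w * (Gs + S*e) / (1 + e)
Numerator: Gs + S*e = 2.72 + 0.62*0.81 = 3.2222
Denominator: 1 + e = 1 + 0.81 = 1.81
gamma = 9.81 * 3.2222 / 1.81
gamma = 17.464 kN/m^3


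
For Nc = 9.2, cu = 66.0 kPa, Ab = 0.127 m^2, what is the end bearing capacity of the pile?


Result: 77.11 kN

Derivation:
Using Qb = Nc * cu * Ab
Qb = 9.2 * 66.0 * 0.127
Qb = 77.11 kN


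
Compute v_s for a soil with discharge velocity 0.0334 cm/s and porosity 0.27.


Using v_s = v_d / n
v_s = 0.0334 / 0.27
v_s = 0.1237 cm/s


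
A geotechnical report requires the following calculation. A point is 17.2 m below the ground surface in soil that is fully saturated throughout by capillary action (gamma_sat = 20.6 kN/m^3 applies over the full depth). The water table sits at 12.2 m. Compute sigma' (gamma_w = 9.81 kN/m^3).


Total stress = gamma_sat * depth
sigma = 20.6 * 17.2 = 354.32 kPa
Pore water pressure u = gamma_w * (depth - d_wt)
u = 9.81 * (17.2 - 12.2) = 49.05 kPa
Effective stress = sigma - u
sigma' = 354.32 - 49.05 = 305.27 kPa


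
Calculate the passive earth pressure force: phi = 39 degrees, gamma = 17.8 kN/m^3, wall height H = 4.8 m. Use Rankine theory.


Compute passive earth pressure coefficient:
Kp = tan^2(45 + phi/2) = tan^2(64.5) = 4.395495
Compute passive force:
Pp = 0.5 * Kp * gamma * H^2
Pp = 0.5 * 4.395495 * 17.8 * 4.8^2
Pp = 901.32 kN/m


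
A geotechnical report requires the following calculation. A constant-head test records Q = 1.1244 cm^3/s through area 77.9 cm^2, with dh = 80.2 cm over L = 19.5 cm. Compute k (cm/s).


Compute hydraulic gradient:
i = dh / L = 80.2 / 19.5 = 4.11282
Then apply Darcy's law:
k = Q / (A * i)
k = 1.1244 / (77.9 * 4.11282)
k = 1.1244 / 320.389
k = 0.003509 cm/s


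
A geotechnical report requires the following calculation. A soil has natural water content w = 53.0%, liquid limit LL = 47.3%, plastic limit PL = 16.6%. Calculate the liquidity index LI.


First compute the plasticity index:
PI = LL - PL = 47.3 - 16.6 = 30.7
Then compute the liquidity index:
LI = (w - PL) / PI
LI = (53.0 - 16.6) / 30.7
LI = 1.186


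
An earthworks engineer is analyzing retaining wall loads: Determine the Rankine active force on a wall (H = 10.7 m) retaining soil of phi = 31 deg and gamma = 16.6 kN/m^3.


Compute active earth pressure coefficient:
Ka = tan^2(45 - phi/2) = tan^2(29.5) = 0.320099
Compute active force:
Pa = 0.5 * Ka * gamma * H^2
Pa = 0.5 * 0.320099 * 16.6 * 10.7^2
Pa = 304.18 kN/m


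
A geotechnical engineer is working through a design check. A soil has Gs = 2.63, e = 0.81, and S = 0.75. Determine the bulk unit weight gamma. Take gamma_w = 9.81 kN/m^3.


Using gamma = gamma_w * (Gs + S*e) / (1 + e)
Numerator: Gs + S*e = 2.63 + 0.75*0.81 = 3.2375
Denominator: 1 + e = 1 + 0.81 = 1.81
gamma = 9.81 * 3.2375 / 1.81
gamma = 17.547 kN/m^3


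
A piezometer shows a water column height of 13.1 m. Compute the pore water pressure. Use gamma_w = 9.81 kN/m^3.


Result: 128.51 kPa

Derivation:
Using u = gamma_w * h_w
u = 9.81 * 13.1
u = 128.51 kPa


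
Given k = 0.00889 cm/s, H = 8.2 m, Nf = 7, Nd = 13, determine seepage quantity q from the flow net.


Result: 0.0003925 m^3/s per m

Derivation:
Convert k to m/s for unit consistency with H:
k = 0.00889 cm/s = 0.00889 / 100 m/s = 8.89e-05 m/s
Using q = k * H * Nf / Nd
Nf / Nd = 7 / 13 = 0.5385
q = 8.89e-05 * 8.2 * 0.5385
q = 0.0003925 m^3/s per m
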